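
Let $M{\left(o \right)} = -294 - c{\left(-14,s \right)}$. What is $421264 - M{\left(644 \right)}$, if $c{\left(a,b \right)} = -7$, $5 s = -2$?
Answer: $421551$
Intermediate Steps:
$s = - \frac{2}{5}$ ($s = \frac{1}{5} \left(-2\right) = - \frac{2}{5} \approx -0.4$)
$M{\left(o \right)} = -287$ ($M{\left(o \right)} = -294 - -7 = -294 + 7 = -287$)
$421264 - M{\left(644 \right)} = 421264 - -287 = 421264 + 287 = 421551$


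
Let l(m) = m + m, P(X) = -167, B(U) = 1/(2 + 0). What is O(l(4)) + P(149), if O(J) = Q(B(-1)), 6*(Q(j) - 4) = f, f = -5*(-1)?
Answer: -973/6 ≈ -162.17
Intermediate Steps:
f = 5
B(U) = ½ (B(U) = 1/2 = ½)
Q(j) = 29/6 (Q(j) = 4 + (⅙)*5 = 4 + ⅚ = 29/6)
l(m) = 2*m
O(J) = 29/6
O(l(4)) + P(149) = 29/6 - 167 = -973/6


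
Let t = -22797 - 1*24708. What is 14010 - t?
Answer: 61515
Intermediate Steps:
t = -47505 (t = -22797 - 24708 = -47505)
14010 - t = 14010 - 1*(-47505) = 14010 + 47505 = 61515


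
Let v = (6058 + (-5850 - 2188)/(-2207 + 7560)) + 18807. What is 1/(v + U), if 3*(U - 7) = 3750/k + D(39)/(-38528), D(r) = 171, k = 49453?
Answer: 10199205709952/253659572125428339 ≈ 4.0208e-5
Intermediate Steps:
v = 133094307/5353 (v = (6058 - 8038/5353) + 18807 = 32420436/5353 + 18807 = 133094307/5353 ≈ 24864.)
U = 13382617467/1905325184 (U = 7 + (3750/49453 + 171/(-38528))/3 = 7 + (3750*(1/49453) + 171*(-1/38528))/3 = 7 + (3750/49453 - 171/38528)/3 = 7 + (⅓)*(136023537/1905325184) = 7 + 45341179/1905325184 = 13382617467/1905325184 ≈ 7.0238)
1/(v + U) = 1/(133094307/5353 + 13382617467/1905325184) = 1/(253659572125428339/10199205709952) = 10199205709952/253659572125428339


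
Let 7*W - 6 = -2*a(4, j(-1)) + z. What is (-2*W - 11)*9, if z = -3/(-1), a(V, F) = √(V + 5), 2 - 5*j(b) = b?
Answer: -747/7 ≈ -106.71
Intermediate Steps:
j(b) = ⅖ - b/5
a(V, F) = √(5 + V)
z = 3 (z = -3*(-1) = 3)
W = 3/7 (W = 6/7 + (-2*√(5 + 4) + 3)/7 = 6/7 + (-2*√9 + 3)/7 = 6/7 + (-2*3 + 3)/7 = 6/7 + (-6 + 3)/7 = 6/7 + (⅐)*(-3) = 6/7 - 3/7 = 3/7 ≈ 0.42857)
(-2*W - 11)*9 = (-2*3/7 - 11)*9 = (-6/7 - 11)*9 = -83/7*9 = -747/7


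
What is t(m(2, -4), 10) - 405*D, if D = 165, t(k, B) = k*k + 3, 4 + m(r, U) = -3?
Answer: -66773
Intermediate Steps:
m(r, U) = -7 (m(r, U) = -4 - 3 = -7)
t(k, B) = 3 + k² (t(k, B) = k² + 3 = 3 + k²)
t(m(2, -4), 10) - 405*D = (3 + (-7)²) - 405*165 = (3 + 49) - 66825 = 52 - 66825 = -66773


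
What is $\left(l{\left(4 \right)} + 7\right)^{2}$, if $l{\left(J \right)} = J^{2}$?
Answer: $529$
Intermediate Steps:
$\left(l{\left(4 \right)} + 7\right)^{2} = \left(4^{2} + 7\right)^{2} = \left(16 + 7\right)^{2} = 23^{2} = 529$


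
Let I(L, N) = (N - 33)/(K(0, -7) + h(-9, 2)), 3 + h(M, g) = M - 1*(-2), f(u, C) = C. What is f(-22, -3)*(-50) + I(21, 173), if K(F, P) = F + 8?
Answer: 80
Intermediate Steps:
K(F, P) = 8 + F
h(M, g) = -1 + M (h(M, g) = -3 + (M - 1*(-2)) = -3 + (M + 2) = -3 + (2 + M) = -1 + M)
I(L, N) = 33/2 - N/2 (I(L, N) = (N - 33)/((8 + 0) + (-1 - 9)) = (-33 + N)/(8 - 10) = (-33 + N)/(-2) = (-33 + N)*(-½) = 33/2 - N/2)
f(-22, -3)*(-50) + I(21, 173) = -3*(-50) + (33/2 - ½*173) = 150 + (33/2 - 173/2) = 150 - 70 = 80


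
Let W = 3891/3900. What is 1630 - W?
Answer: 2117703/1300 ≈ 1629.0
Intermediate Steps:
W = 1297/1300 (W = 3891*(1/3900) = 1297/1300 ≈ 0.99769)
1630 - W = 1630 - 1*1297/1300 = 1630 - 1297/1300 = 2117703/1300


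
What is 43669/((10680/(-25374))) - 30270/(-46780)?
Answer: -431954940109/4163420 ≈ -1.0375e+5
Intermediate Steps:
43669/((10680/(-25374))) - 30270/(-46780) = 43669/((10680*(-1/25374))) - 30270*(-1/46780) = 43669/(-1780/4229) + 3027/4678 = 43669*(-4229/1780) + 3027/4678 = -184676201/1780 + 3027/4678 = -431954940109/4163420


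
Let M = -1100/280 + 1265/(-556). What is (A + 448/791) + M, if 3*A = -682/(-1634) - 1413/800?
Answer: -1312284736729/215587999200 ≈ -6.0870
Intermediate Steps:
A = -881621/1960800 (A = (-682/(-1634) - 1413/800)/3 = (-682*(-1/1634) - 1413*1/800)/3 = (341/817 - 1413/800)/3 = (⅓)*(-881621/653600) = -881621/1960800 ≈ -0.44962)
M = -24145/3892 (M = -1100*1/280 + 1265*(-1/556) = -55/14 - 1265/556 = -24145/3892 ≈ -6.2038)
(A + 448/791) + M = (-881621/1960800 + 448/791) - 24145/3892 = (-881621/1960800 + 448*(1/791)) - 24145/3892 = (-881621/1960800 + 64/113) - 24145/3892 = 25868027/221570400 - 24145/3892 = -1312284736729/215587999200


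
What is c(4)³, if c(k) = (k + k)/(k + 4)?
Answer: 1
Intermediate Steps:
c(k) = 2*k/(4 + k) (c(k) = (2*k)/(4 + k) = 2*k/(4 + k))
c(4)³ = (2*4/(4 + 4))³ = (2*4/8)³ = (2*4*(⅛))³ = 1³ = 1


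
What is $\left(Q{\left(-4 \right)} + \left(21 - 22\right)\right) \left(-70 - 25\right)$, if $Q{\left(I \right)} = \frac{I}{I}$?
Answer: $0$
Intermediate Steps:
$Q{\left(I \right)} = 1$
$\left(Q{\left(-4 \right)} + \left(21 - 22\right)\right) \left(-70 - 25\right) = \left(1 + \left(21 - 22\right)\right) \left(-70 - 25\right) = \left(1 - 1\right) \left(-70 - 25\right) = 0 \left(-95\right) = 0$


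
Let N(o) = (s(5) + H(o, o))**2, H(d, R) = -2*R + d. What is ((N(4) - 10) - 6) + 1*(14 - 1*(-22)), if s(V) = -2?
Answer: 56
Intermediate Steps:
H(d, R) = d - 2*R
N(o) = (-2 - o)**2 (N(o) = (-2 + (o - 2*o))**2 = (-2 - o)**2)
((N(4) - 10) - 6) + 1*(14 - 1*(-22)) = (((2 + 4)**2 - 10) - 6) + 1*(14 - 1*(-22)) = ((6**2 - 10) - 6) + 1*(14 + 22) = ((36 - 10) - 6) + 1*36 = (26 - 6) + 36 = 20 + 36 = 56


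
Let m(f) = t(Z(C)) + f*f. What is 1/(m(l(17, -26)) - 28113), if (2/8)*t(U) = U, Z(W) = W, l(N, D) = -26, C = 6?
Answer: -1/27413 ≈ -3.6479e-5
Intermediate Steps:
t(U) = 4*U
m(f) = 24 + f**2 (m(f) = 4*6 + f*f = 24 + f**2)
1/(m(l(17, -26)) - 28113) = 1/((24 + (-26)**2) - 28113) = 1/((24 + 676) - 28113) = 1/(700 - 28113) = 1/(-27413) = -1/27413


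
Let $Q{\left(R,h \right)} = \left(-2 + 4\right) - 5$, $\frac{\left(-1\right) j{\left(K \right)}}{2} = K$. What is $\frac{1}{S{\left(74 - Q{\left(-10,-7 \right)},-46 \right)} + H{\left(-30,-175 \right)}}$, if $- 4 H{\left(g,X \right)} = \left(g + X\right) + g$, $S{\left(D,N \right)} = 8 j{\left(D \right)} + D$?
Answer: $- \frac{4}{4385} \approx -0.0009122$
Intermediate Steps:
$j{\left(K \right)} = - 2 K$
$Q{\left(R,h \right)} = -3$ ($Q{\left(R,h \right)} = 2 - 5 = -3$)
$S{\left(D,N \right)} = - 15 D$ ($S{\left(D,N \right)} = 8 \left(- 2 D\right) + D = - 16 D + D = - 15 D$)
$H{\left(g,X \right)} = - \frac{g}{2} - \frac{X}{4}$ ($H{\left(g,X \right)} = - \frac{\left(g + X\right) + g}{4} = - \frac{\left(X + g\right) + g}{4} = - \frac{X + 2 g}{4} = - \frac{g}{2} - \frac{X}{4}$)
$\frac{1}{S{\left(74 - Q{\left(-10,-7 \right)},-46 \right)} + H{\left(-30,-175 \right)}} = \frac{1}{- 15 \left(74 - -3\right) - - \frac{235}{4}} = \frac{1}{- 15 \left(74 + 3\right) + \left(15 + \frac{175}{4}\right)} = \frac{1}{\left(-15\right) 77 + \frac{235}{4}} = \frac{1}{-1155 + \frac{235}{4}} = \frac{1}{- \frac{4385}{4}} = - \frac{4}{4385}$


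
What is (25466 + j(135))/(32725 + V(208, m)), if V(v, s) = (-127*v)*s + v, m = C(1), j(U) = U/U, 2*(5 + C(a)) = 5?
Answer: 8489/32991 ≈ 0.25731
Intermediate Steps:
C(a) = -5/2 (C(a) = -5 + (1/2)*5 = -5 + 5/2 = -5/2)
j(U) = 1
m = -5/2 ≈ -2.5000
V(v, s) = v - 127*s*v (V(v, s) = -127*s*v + v = v - 127*s*v)
(25466 + j(135))/(32725 + V(208, m)) = (25466 + 1)/(32725 + 208*(1 - 127*(-5/2))) = 25467/(32725 + 208*(1 + 635/2)) = 25467/(32725 + 208*(637/2)) = 25467/(32725 + 66248) = 25467/98973 = 25467*(1/98973) = 8489/32991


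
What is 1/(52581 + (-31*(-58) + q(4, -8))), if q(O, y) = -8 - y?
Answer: 1/54379 ≈ 1.8389e-5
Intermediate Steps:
1/(52581 + (-31*(-58) + q(4, -8))) = 1/(52581 + (-31*(-58) + (-8 - 1*(-8)))) = 1/(52581 + (1798 + (-8 + 8))) = 1/(52581 + (1798 + 0)) = 1/(52581 + 1798) = 1/54379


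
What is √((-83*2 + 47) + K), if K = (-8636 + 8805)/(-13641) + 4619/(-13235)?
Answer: 7*I*√79397730622039785/180538635 ≈ 10.925*I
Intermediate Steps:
K = -65244494/180538635 (K = 169*(-1/13641) + 4619*(-1/13235) = -169/13641 - 4619/13235 = -65244494/180538635 ≈ -0.36139)
√((-83*2 + 47) + K) = √((-83*2 + 47) - 65244494/180538635) = √((-166 + 47) - 65244494/180538635) = √(-119 - 65244494/180538635) = √(-21549342059/180538635) = 7*I*√79397730622039785/180538635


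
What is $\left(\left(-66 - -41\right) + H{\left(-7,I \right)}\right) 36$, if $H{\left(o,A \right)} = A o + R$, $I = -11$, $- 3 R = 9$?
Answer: $1764$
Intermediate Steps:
$R = -3$ ($R = \left(- \frac{1}{3}\right) 9 = -3$)
$H{\left(o,A \right)} = -3 + A o$ ($H{\left(o,A \right)} = A o - 3 = -3 + A o$)
$\left(\left(-66 - -41\right) + H{\left(-7,I \right)}\right) 36 = \left(\left(-66 - -41\right) - -74\right) 36 = \left(\left(-66 + 41\right) + \left(-3 + 77\right)\right) 36 = \left(-25 + 74\right) 36 = 49 \cdot 36 = 1764$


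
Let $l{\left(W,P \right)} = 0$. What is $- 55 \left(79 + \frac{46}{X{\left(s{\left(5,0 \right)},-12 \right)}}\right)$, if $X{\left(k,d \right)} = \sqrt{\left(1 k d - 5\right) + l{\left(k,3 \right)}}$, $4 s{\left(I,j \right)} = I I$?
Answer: $-4345 + \frac{253 i \sqrt{5}}{2} \approx -4345.0 + 282.86 i$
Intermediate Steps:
$s{\left(I,j \right)} = \frac{I^{2}}{4}$ ($s{\left(I,j \right)} = \frac{I I}{4} = \frac{I^{2}}{4}$)
$X{\left(k,d \right)} = \sqrt{-5 + d k}$ ($X{\left(k,d \right)} = \sqrt{\left(1 k d - 5\right) + 0} = \sqrt{\left(k d - 5\right) + 0} = \sqrt{\left(d k - 5\right) + 0} = \sqrt{\left(-5 + d k\right) + 0} = \sqrt{-5 + d k}$)
$- 55 \left(79 + \frac{46}{X{\left(s{\left(5,0 \right)},-12 \right)}}\right) = - 55 \left(79 + \frac{46}{\sqrt{-5 - 12 \frac{5^{2}}{4}}}\right) = - 55 \left(79 + \frac{46}{\sqrt{-5 - 12 \cdot \frac{1}{4} \cdot 25}}\right) = - 55 \left(79 + \frac{46}{\sqrt{-5 - 75}}\right) = - 55 \left(79 + \frac{46}{\sqrt{-80}}\right) = - 55 \left(79 + \frac{46}{4 i \sqrt{5}}\right) = - 55 \left(79 + 46 \left(- \frac{i \sqrt{5}}{20}\right)\right) = - 55 \left(79 - \frac{23 i \sqrt{5}}{10}\right) = -4345 + \frac{253 i \sqrt{5}}{2}$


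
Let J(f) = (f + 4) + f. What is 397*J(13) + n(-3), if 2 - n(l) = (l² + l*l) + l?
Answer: 11897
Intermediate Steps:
J(f) = 4 + 2*f (J(f) = (4 + f) + f = 4 + 2*f)
n(l) = 2 - l - 2*l² (n(l) = 2 - ((l² + l*l) + l) = 2 - ((l² + l²) + l) = 2 - (2*l² + l) = 2 - (l + 2*l²) = 2 + (-l - 2*l²) = 2 - l - 2*l²)
397*J(13) + n(-3) = 397*(4 + 2*13) + (2 - 1*(-3) - 2*(-3)²) = 397*(4 + 26) + (2 + 3 - 2*9) = 397*30 + (2 + 3 - 18) = 11910 - 13 = 11897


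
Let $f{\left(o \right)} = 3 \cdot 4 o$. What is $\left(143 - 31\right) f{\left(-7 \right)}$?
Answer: $-9408$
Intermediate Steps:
$f{\left(o \right)} = 12 o$
$\left(143 - 31\right) f{\left(-7 \right)} = \left(143 - 31\right) 12 \left(-7\right) = 112 \left(-84\right) = -9408$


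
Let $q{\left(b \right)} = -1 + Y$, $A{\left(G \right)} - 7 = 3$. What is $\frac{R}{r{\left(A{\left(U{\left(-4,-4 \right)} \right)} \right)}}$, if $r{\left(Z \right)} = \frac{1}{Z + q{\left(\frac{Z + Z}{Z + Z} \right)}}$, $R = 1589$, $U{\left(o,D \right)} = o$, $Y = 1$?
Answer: $15890$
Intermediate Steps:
$A{\left(G \right)} = 10$ ($A{\left(G \right)} = 7 + 3 = 10$)
$q{\left(b \right)} = 0$ ($q{\left(b \right)} = -1 + 1 = 0$)
$r{\left(Z \right)} = \frac{1}{Z}$ ($r{\left(Z \right)} = \frac{1}{Z + 0} = \frac{1}{Z}$)
$\frac{R}{r{\left(A{\left(U{\left(-4,-4 \right)} \right)} \right)}} = \frac{1589}{\frac{1}{10}} = 1589 \frac{1}{\frac{1}{10}} = 1589 \cdot 10 = 15890$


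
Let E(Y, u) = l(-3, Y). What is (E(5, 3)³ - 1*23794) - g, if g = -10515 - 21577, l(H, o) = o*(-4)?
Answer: 298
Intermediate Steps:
l(H, o) = -4*o
E(Y, u) = -4*Y
g = -32092
(E(5, 3)³ - 1*23794) - g = ((-4*5)³ - 1*23794) - 1*(-32092) = ((-20)³ - 23794) + 32092 = (-8000 - 23794) + 32092 = -31794 + 32092 = 298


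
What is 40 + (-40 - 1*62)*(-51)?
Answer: 5242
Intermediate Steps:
40 + (-40 - 1*62)*(-51) = 40 + (-40 - 62)*(-51) = 40 - 102*(-51) = 40 + 5202 = 5242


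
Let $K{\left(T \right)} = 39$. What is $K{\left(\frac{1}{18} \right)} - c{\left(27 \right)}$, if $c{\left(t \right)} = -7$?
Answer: $46$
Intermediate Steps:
$K{\left(\frac{1}{18} \right)} - c{\left(27 \right)} = 39 - -7 = 39 + 7 = 46$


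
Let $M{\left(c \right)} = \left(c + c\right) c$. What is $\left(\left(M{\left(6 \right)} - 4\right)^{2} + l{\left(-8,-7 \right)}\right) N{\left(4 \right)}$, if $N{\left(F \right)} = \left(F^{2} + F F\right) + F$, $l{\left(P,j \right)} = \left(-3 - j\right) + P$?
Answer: $166320$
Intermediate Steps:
$M{\left(c \right)} = 2 c^{2}$ ($M{\left(c \right)} = 2 c c = 2 c^{2}$)
$l{\left(P,j \right)} = -3 + P - j$
$N{\left(F \right)} = F + 2 F^{2}$ ($N{\left(F \right)} = \left(F^{2} + F^{2}\right) + F = 2 F^{2} + F = F + 2 F^{2}$)
$\left(\left(M{\left(6 \right)} - 4\right)^{2} + l{\left(-8,-7 \right)}\right) N{\left(4 \right)} = \left(\left(2 \cdot 6^{2} - 4\right)^{2} - 4\right) 4 \left(1 + 2 \cdot 4\right) = \left(\left(2 \cdot 36 - 4\right)^{2} - 4\right) 4 \left(1 + 8\right) = \left(\left(72 - 4\right)^{2} - 4\right) 4 \cdot 9 = \left(68^{2} - 4\right) 36 = \left(4624 - 4\right) 36 = 4620 \cdot 36 = 166320$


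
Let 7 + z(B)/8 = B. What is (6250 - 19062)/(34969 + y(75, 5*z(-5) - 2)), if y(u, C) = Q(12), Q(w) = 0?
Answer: -12812/34969 ≈ -0.36638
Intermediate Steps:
z(B) = -56 + 8*B
y(u, C) = 0
(6250 - 19062)/(34969 + y(75, 5*z(-5) - 2)) = (6250 - 19062)/(34969 + 0) = -12812/34969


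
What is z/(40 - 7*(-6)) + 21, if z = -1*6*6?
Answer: 843/41 ≈ 20.561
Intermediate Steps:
z = -36 (z = -6*6 = -36)
z/(40 - 7*(-6)) + 21 = -36/(40 - 7*(-6)) + 21 = -36/(40 + 42) + 21 = -36/82 + 21 = -36*1/82 + 21 = -18/41 + 21 = 843/41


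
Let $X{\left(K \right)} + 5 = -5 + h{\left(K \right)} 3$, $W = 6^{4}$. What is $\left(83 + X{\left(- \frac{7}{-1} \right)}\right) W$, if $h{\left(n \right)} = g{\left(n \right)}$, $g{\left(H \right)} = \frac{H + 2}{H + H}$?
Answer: $\frac{679752}{7} \approx 97107.0$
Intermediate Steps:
$g{\left(H \right)} = \frac{2 + H}{2 H}$
$h{\left(n \right)} = \frac{2 + n}{2 n}$
$W = 1296$
$X{\left(K \right)} = -10 + \frac{3 \left(2 + K\right)}{2 K}$ ($X{\left(K \right)} = -5 + \left(-5 + \frac{2 + K}{2 K} 3\right) = -5 - \left(5 - \frac{3 \left(2 + K\right)}{2 K}\right) = -10 + \frac{3 \left(2 + K\right)}{2 K}$)
$\left(83 + X{\left(- \frac{7}{-1} \right)}\right) W = \left(83 - \left(\frac{17}{2} - \frac{3}{\left(-7\right) \frac{1}{-1}}\right)\right) 1296 = \left(83 - \left(\frac{17}{2} - \frac{3}{\left(-7\right) \left(-1\right)}\right)\right) 1296 = \left(83 - \left(\frac{17}{2} - \frac{3}{7}\right)\right) 1296 = \left(83 + \left(- \frac{17}{2} + 3 \cdot \frac{1}{7}\right)\right) 1296 = \left(83 + \left(- \frac{17}{2} + \frac{3}{7}\right)\right) 1296 = \left(83 - \frac{113}{14}\right) 1296 = \frac{1049}{14} \cdot 1296 = \frac{679752}{7}$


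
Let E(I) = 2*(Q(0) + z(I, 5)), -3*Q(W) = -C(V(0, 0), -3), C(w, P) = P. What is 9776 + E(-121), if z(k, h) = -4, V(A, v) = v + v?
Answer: 9766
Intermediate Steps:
V(A, v) = 2*v
Q(W) = -1 (Q(W) = -(-1)*(-3)/3 = -⅓*3 = -1)
E(I) = -10 (E(I) = 2*(-1 - 4) = 2*(-5) = -10)
9776 + E(-121) = 9776 - 10 = 9766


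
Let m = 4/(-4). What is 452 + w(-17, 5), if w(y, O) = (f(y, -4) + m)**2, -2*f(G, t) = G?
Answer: 2033/4 ≈ 508.25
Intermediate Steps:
f(G, t) = -G/2
m = -1 (m = 4*(-1/4) = -1)
w(y, O) = (-1 - y/2)**2 (w(y, O) = (-y/2 - 1)**2 = (-1 - y/2)**2)
452 + w(-17, 5) = 452 + (2 - 17)**2/4 = 452 + (1/4)*(-15)**2 = 452 + (1/4)*225 = 452 + 225/4 = 2033/4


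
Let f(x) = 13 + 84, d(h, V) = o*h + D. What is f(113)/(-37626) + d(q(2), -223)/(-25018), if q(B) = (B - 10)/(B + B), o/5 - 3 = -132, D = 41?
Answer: -13126738/235331817 ≈ -0.055780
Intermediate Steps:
o = -645 (o = 15 + 5*(-132) = 15 - 660 = -645)
q(B) = (-10 + B)/(2*B) (q(B) = (-10 + B)/((2*B)) = (-10 + B)*(1/(2*B)) = (-10 + B)/(2*B))
d(h, V) = 41 - 645*h (d(h, V) = -645*h + 41 = 41 - 645*h)
f(x) = 97
f(113)/(-37626) + d(q(2), -223)/(-25018) = 97/(-37626) + (41 - 645*(-10 + 2)/(2*2))/(-25018) = 97*(-1/37626) + (41 - 645*(-8)/(2*2))*(-1/25018) = -97/37626 + (41 - 645*(-2))*(-1/25018) = -97/37626 + (41 + 1290)*(-1/25018) = -97/37626 + 1331*(-1/25018) = -97/37626 - 1331/25018 = -13126738/235331817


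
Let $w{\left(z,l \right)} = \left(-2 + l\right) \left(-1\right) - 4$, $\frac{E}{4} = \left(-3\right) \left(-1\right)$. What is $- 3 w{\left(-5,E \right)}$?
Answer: $42$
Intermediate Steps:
$E = 12$ ($E = 4 \left(\left(-3\right) \left(-1\right)\right) = 4 \cdot 3 = 12$)
$w{\left(z,l \right)} = -2 - l$ ($w{\left(z,l \right)} = \left(2 - l\right) - 4 = -2 - l$)
$- 3 w{\left(-5,E \right)} = - 3 \left(-2 - 12\right) = \left(-3\right) \left(-14\right) = 42$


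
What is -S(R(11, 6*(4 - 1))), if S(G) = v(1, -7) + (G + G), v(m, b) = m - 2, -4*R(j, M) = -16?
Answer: -7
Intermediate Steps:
R(j, M) = 4 (R(j, M) = -¼*(-16) = 4)
v(m, b) = -2 + m
S(G) = -1 + 2*G (S(G) = (-2 + 1) + (G + G) = -1 + 2*G)
-S(R(11, 6*(4 - 1))) = -(-1 + 2*4) = -(-1 + 8) = -1*7 = -7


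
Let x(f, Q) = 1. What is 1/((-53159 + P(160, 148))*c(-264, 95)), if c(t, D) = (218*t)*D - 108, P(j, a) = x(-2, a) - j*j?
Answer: 1/430613145384 ≈ 2.3223e-12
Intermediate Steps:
P(j, a) = 1 - j**2 (P(j, a) = 1 - j*j = 1 - j**2)
c(t, D) = -108 + 218*D*t (c(t, D) = 218*D*t - 108 = -108 + 218*D*t)
1/((-53159 + P(160, 148))*c(-264, 95)) = 1/((-53159 + (1 - 1*160**2))*(-108 + 218*95*(-264))) = 1/((-53159 + (1 - 1*25600))*(-108 - 5467440)) = 1/((-53159 + (1 - 25600))*(-5467548)) = -1/5467548/(-53159 - 25599) = -1/5467548/(-78758) = -1/78758*(-1/5467548) = 1/430613145384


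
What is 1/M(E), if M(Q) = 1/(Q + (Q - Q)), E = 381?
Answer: 381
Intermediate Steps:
M(Q) = 1/Q (M(Q) = 1/(Q + 0) = 1/Q)
1/M(E) = 1/(1/381) = 381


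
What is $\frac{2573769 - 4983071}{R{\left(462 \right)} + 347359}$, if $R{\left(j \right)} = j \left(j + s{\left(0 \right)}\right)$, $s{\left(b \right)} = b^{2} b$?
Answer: $- \frac{2409302}{560803} \approx -4.2962$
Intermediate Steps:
$s{\left(b \right)} = b^{3}$
$R{\left(j \right)} = j^{2}$ ($R{\left(j \right)} = j \left(j + 0^{3}\right) = j \left(j + 0\right) = j j = j^{2}$)
$\frac{2573769 - 4983071}{R{\left(462 \right)} + 347359} = \frac{2573769 - 4983071}{462^{2} + 347359} = - \frac{2409302}{213444 + 347359} = - \frac{2409302}{560803}$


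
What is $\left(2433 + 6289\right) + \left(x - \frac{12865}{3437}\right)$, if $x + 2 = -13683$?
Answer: $- \frac{17070696}{3437} \approx -4966.7$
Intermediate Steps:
$x = -13685$ ($x = -2 - 13683 = -13685$)
$\left(2433 + 6289\right) + \left(x - \frac{12865}{3437}\right) = \left(2433 + 6289\right) - \left(13685 + \frac{12865}{3437}\right) = 8722 - \frac{47048210}{3437} = - \frac{17070696}{3437}$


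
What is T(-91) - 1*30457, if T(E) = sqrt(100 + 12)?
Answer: -30457 + 4*sqrt(7) ≈ -30446.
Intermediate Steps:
T(E) = 4*sqrt(7) (T(E) = sqrt(112) = 4*sqrt(7))
T(-91) - 1*30457 = 4*sqrt(7) - 1*30457 = 4*sqrt(7) - 30457 = -30457 + 4*sqrt(7)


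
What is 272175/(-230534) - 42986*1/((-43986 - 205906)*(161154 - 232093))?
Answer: -603110030771678/510837080068249 ≈ -1.1806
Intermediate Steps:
272175/(-230534) - 42986*1/((-43986 - 205906)*(161154 - 232093)) = 272175*(-1/230534) - 42986/((-70939*(-249892))) = -272175/230534 - 42986/17727088588 = -272175/230534 - 42986*1/17727088588 = -272175/230534 - 21493/8863544294 = -603110030771678/510837080068249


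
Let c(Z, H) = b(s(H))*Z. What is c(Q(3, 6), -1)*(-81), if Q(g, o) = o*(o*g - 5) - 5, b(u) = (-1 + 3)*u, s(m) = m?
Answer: 11826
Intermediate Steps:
b(u) = 2*u
Q(g, o) = -5 + o*(-5 + g*o) (Q(g, o) = o*(g*o - 5) - 5 = o*(-5 + g*o) - 5 = -5 + o*(-5 + g*o))
c(Z, H) = 2*H*Z (c(Z, H) = (2*H)*Z = 2*H*Z)
c(Q(3, 6), -1)*(-81) = (2*(-1)*(-5 - 5*6 + 3*6**2))*(-81) = (2*(-1)*(-5 - 30 + 3*36))*(-81) = (2*(-1)*(-5 - 30 + 108))*(-81) = (2*(-1)*73)*(-81) = -146*(-81) = 11826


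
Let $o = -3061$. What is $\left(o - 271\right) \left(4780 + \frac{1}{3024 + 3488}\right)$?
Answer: $- \frac{25929091713}{1628} \approx -1.5927 \cdot 10^{7}$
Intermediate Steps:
$\left(o - 271\right) \left(4780 + \frac{1}{3024 + 3488}\right) = \left(-3061 - 271\right) \left(4780 + \frac{1}{3024 + 3488}\right) = - 3332 \left(4780 + \frac{1}{6512}\right) = \left(-3332\right) \frac{31127361}{6512} = - \frac{25929091713}{1628}$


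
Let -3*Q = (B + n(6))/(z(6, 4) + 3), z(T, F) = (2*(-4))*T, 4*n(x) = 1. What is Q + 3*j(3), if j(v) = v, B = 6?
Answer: 977/108 ≈ 9.0463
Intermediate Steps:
n(x) = ¼ (n(x) = (¼)*1 = ¼)
z(T, F) = -8*T
Q = 5/108 (Q = -(6 + ¼)/(3*(-8*6 + 3)) = -25/(12*(-48 + 3)) = -25/(12*(-45)) = -25*(-1)/(12*45) = -⅓*(-5/36) = 5/108 ≈ 0.046296)
Q + 3*j(3) = 5/108 + 3*3 = 5/108 + 9 = 977/108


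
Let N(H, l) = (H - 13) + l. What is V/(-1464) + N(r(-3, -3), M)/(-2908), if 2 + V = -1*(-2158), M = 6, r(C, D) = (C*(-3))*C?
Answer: -194371/133041 ≈ -1.4610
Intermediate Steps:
r(C, D) = -3*C² (r(C, D) = (-3*C)*C = -3*C²)
V = 2156 (V = -2 - 1*(-2158) = -2 + 2158 = 2156)
N(H, l) = -13 + H + l (N(H, l) = (-13 + H) + l = -13 + H + l)
V/(-1464) + N(r(-3, -3), M)/(-2908) = 2156/(-1464) + (-13 - 3*(-3)² + 6)/(-2908) = 2156*(-1/1464) + (-13 - 3*9 + 6)*(-1/2908) = -539/366 + (-13 - 27 + 6)*(-1/2908) = -539/366 - 34*(-1/2908) = -539/366 + 17/1454 = -194371/133041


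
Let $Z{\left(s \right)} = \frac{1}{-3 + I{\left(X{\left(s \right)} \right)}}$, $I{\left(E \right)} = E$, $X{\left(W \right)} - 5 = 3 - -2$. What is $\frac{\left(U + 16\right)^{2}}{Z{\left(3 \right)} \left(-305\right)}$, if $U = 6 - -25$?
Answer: $- \frac{15463}{305} \approx -50.698$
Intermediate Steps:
$X{\left(W \right)} = 10$ ($X{\left(W \right)} = 5 + \left(3 - -2\right) = 5 + \left(3 + 2\right) = 5 + 5 = 10$)
$U = 31$ ($U = 6 + 25 = 31$)
$Z{\left(s \right)} = \frac{1}{7}$ ($Z{\left(s \right)} = \frac{1}{-3 + 10} = \frac{1}{7}$)
$\frac{\left(U + 16\right)^{2}}{Z{\left(3 \right)} \left(-305\right)} = \frac{\left(31 + 16\right)^{2}}{\frac{1}{7} \left(-305\right)} = \frac{47^{2}}{- \frac{305}{7}} = 2209 \left(- \frac{7}{305}\right) = - \frac{15463}{305}$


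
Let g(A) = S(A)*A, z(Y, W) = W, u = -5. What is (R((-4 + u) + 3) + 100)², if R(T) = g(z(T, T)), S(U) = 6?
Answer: 4096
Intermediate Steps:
g(A) = 6*A
R(T) = 6*T
(R((-4 + u) + 3) + 100)² = (6*((-4 - 5) + 3) + 100)² = (6*(-9 + 3) + 100)² = (6*(-6) + 100)² = (-36 + 100)² = 64² = 4096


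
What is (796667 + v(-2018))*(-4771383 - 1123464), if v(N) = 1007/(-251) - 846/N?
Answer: -1189357168889171961/253259 ≈ -4.6962e+12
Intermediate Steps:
v(N) = -1007/251 - 846/N (v(N) = 1007*(-1/251) - 846/N = -1007/251 - 846/N)
(796667 + v(-2018))*(-4771383 - 1123464) = (796667 + (-1007/251 - 846/(-2018)))*(-4771383 - 1123464) = (796667 + (-1007/251 - 846*(-1/2018)))*(-5894847) = (796667 + (-1007/251 + 423/1009))*(-5894847) = (796667 - 909890/253259)*(-5894847) = (201762177863/253259)*(-5894847) = -1189357168889171961/253259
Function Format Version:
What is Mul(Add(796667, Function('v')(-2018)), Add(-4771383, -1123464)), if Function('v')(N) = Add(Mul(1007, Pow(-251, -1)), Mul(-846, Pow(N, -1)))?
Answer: Rational(-1189357168889171961, 253259) ≈ -4.6962e+12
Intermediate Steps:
Function('v')(N) = Add(Rational(-1007, 251), Mul(-846, Pow(N, -1))) (Function('v')(N) = Add(Mul(1007, Rational(-1, 251)), Mul(-846, Pow(N, -1))) = Add(Rational(-1007, 251), Mul(-846, Pow(N, -1))))
Mul(Add(796667, Function('v')(-2018)), Add(-4771383, -1123464)) = Mul(Add(796667, Add(Rational(-1007, 251), Mul(-846, Pow(-2018, -1)))), Add(-4771383, -1123464)) = Mul(Add(796667, Add(Rational(-1007, 251), Mul(-846, Rational(-1, 2018)))), -5894847) = Mul(Add(796667, Add(Rational(-1007, 251), Rational(423, 1009))), -5894847) = Mul(Add(796667, Rational(-909890, 253259)), -5894847) = Mul(Rational(201762177863, 253259), -5894847) = Rational(-1189357168889171961, 253259)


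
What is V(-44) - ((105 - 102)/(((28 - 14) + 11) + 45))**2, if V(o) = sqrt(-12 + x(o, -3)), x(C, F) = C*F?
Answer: -9/4900 + 2*sqrt(30) ≈ 10.953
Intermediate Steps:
V(o) = sqrt(-12 - 3*o) (V(o) = sqrt(-12 + o*(-3)) = sqrt(-12 - 3*o))
V(-44) - ((105 - 102)/(((28 - 14) + 11) + 45))**2 = sqrt(-12 - 3*(-44)) - ((105 - 102)/(((28 - 14) + 11) + 45))**2 = sqrt(-12 + 132) - (3/((14 + 11) + 45))**2 = sqrt(120) - (3/(25 + 45))**2 = 2*sqrt(30) - (3/70)**2 = 2*sqrt(30) - 1*9/4900 = 2*sqrt(30) - 9/4900 = -9/4900 + 2*sqrt(30)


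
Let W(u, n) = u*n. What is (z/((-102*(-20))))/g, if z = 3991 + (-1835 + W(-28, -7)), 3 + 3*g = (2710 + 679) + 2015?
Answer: 294/459085 ≈ 0.00064040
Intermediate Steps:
g = 5401/3 (g = -1 + ((2710 + 679) + 2015)/3 = -1 + (3389 + 2015)/3 = -1 + (⅓)*5404 = -1 + 5404/3 = 5401/3 ≈ 1800.3)
W(u, n) = n*u
z = 2352 (z = 3991 + (-1835 - 7*(-28)) = 3991 + (-1835 + 196) = 3991 - 1639 = 2352)
(z/((-102*(-20))))/g = (2352/((-102*(-20))))/(5401/3) = (2352/2040)*(3/5401) = (2352*(1/2040))*(3/5401) = (98/85)*(3/5401) = 294/459085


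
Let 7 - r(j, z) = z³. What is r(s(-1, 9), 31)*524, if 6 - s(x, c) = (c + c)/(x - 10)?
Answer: -15606816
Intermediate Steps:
s(x, c) = 6 - 2*c/(-10 + x) (s(x, c) = 6 - (c + c)/(x - 10) = 6 - 2*c/(-10 + x))
r(j, z) = 7 - z³
r(s(-1, 9), 31)*524 = (7 - 1*31³)*524 = (7 - 1*29791)*524 = (7 - 29791)*524 = -29784*524 = -15606816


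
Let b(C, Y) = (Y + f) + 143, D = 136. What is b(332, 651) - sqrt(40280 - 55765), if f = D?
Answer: 930 - I*sqrt(15485) ≈ 930.0 - 124.44*I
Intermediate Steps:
f = 136
b(C, Y) = 279 + Y (b(C, Y) = (Y + 136) + 143 = (136 + Y) + 143 = 279 + Y)
b(332, 651) - sqrt(40280 - 55765) = (279 + 651) - sqrt(40280 - 55765) = 930 - sqrt(-15485) = 930 - I*sqrt(15485)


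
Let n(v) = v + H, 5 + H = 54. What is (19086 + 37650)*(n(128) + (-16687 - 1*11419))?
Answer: -1584579744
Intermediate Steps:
H = 49 (H = -5 + 54 = 49)
n(v) = 49 + v (n(v) = v + 49 = 49 + v)
(19086 + 37650)*(n(128) + (-16687 - 1*11419)) = (19086 + 37650)*((49 + 128) + (-16687 - 1*11419)) = 56736*(177 + (-16687 - 11419)) = 56736*(177 - 28106) = 56736*(-27929) = -1584579744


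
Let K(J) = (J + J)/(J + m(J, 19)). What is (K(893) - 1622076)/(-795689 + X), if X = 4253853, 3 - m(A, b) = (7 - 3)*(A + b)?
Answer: -2231977469/4758433664 ≈ -0.46906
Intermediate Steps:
m(A, b) = 3 - 4*A - 4*b (m(A, b) = 3 - (7 - 3)*(A + b) = 3 - 4*(A + b) = 3 - (4*A + 4*b) = 3 + (-4*A - 4*b) = 3 - 4*A - 4*b)
K(J) = 2*J/(-73 - 3*J) (K(J) = (J + J)/(J + (3 - 4*J - 4*19)) = (2*J)/(J + (3 - 4*J - 76)) = (2*J)/(J + (-73 - 4*J)) = (2*J)/(-73 - 3*J) = 2*J/(-73 - 3*J))
(K(893) - 1622076)/(-795689 + X) = (-2*893/(73 + 3*893) - 1622076)/(-795689 + 4253853) = (-2*893/(73 + 2679) - 1622076)/3458164 = (-2*893/2752 - 1622076)*(1/3458164) = (-2*893*1/2752 - 1622076)*(1/3458164) = (-893/1376 - 1622076)*(1/3458164) = -2231977469/1376*1/3458164 = -2231977469/4758433664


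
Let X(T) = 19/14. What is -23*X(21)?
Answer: -437/14 ≈ -31.214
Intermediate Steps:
X(T) = 19/14 (X(T) = 19*(1/14) = 19/14)
-23*X(21) = -23*19/14 = -437/14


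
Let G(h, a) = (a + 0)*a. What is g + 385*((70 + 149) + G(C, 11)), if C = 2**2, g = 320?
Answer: 131220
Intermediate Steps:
C = 4
G(h, a) = a**2 (G(h, a) = a*a = a**2)
g + 385*((70 + 149) + G(C, 11)) = 320 + 385*((70 + 149) + 11**2) = 320 + 385*(219 + 121) = 320 + 385*340 = 320 + 130900 = 131220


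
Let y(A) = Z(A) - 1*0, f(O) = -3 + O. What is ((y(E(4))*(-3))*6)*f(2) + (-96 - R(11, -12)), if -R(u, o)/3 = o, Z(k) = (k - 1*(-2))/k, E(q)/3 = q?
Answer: -111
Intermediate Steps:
E(q) = 3*q
Z(k) = (2 + k)/k (Z(k) = (k + 2)/k = (2 + k)/k)
y(A) = (2 + A)/A (y(A) = (2 + A)/A - 1*0 = (2 + A)/A + 0 = (2 + A)/A)
R(u, o) = -3*o
((y(E(4))*(-3))*6)*f(2) + (-96 - R(11, -12)) = ((((2 + 3*4)/((3*4)))*(-3))*6)*(-3 + 2) + (-96 - (-3)*(-12)) = ((((2 + 12)/12)*(-3))*6)*(-1) + (-96 - 1*36) = ((((1/12)*14)*(-3))*6)*(-1) + (-96 - 36) = (((7/6)*(-3))*6)*(-1) - 132 = -7/2*6*(-1) - 132 = -21*(-1) - 132 = 21 - 132 = -111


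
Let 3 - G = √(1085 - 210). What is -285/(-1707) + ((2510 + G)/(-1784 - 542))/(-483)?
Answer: 15451201/91321086 - 5*√35/1123458 ≈ 0.16917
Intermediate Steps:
G = 3 - 5*√35 (G = 3 - √(1085 - 210) = 3 - √875 = 3 - 5*√35 ≈ -26.580)
-285/(-1707) + ((2510 + G)/(-1784 - 542))/(-483) = -285/(-1707) + ((2510 + (3 - 5*√35))/(-1784 - 542))/(-483) = -285*(-1/1707) + ((2513 - 5*√35)/(-2326))*(-1/483) = 95/569 + ((2513 - 5*√35)*(-1/2326))*(-1/483) = 95/569 + (-2513/2326 + 5*√35/2326)*(-1/483) = 95/569 + (359/160494 - 5*√35/1123458) = 15451201/91321086 - 5*√35/1123458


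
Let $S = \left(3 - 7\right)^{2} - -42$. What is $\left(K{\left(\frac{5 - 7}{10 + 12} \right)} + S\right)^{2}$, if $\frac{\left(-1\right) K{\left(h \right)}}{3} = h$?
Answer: $\frac{410881}{121} \approx 3395.7$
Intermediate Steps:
$S = 58$ ($S = \left(-4\right)^{2} + 42 = 16 + 42 = 58$)
$K{\left(h \right)} = - 3 h$
$\left(K{\left(\frac{5 - 7}{10 + 12} \right)} + S\right)^{2} = \left(- 3 \frac{5 - 7}{10 + 12} + 58\right)^{2} = \left(- 3 \left(- \frac{2}{22}\right) + 58\right)^{2} = \left(- 3 \left(\left(-2\right) \frac{1}{22}\right) + 58\right)^{2} = \left(\left(-3\right) \left(- \frac{1}{11}\right) + 58\right)^{2} = \left(\frac{3}{11} + 58\right)^{2} = \left(\frac{641}{11}\right)^{2} = \frac{410881}{121}$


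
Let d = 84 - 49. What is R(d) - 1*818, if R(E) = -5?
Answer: -823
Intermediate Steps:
d = 35
R(d) - 1*818 = -5 - 1*818 = -5 - 818 = -823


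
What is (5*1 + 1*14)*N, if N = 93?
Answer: 1767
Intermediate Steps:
(5*1 + 1*14)*N = (5*1 + 1*14)*93 = (5 + 14)*93 = 19*93 = 1767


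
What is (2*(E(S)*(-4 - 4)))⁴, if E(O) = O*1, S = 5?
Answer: 40960000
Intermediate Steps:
E(O) = O
(2*(E(S)*(-4 - 4)))⁴ = (2*(5*(-4 - 4)))⁴ = (2*(5*(-8)))⁴ = (2*(-40))⁴ = (-80)⁴ = 40960000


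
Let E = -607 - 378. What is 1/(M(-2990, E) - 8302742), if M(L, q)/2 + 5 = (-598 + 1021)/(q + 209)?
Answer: -388/3221468199 ≈ -1.2044e-7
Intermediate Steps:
E = -985
M(L, q) = -10 + 846/(209 + q) (M(L, q) = -10 + 2*((-598 + 1021)/(q + 209)) = -10 + 2*(423/(209 + q)) = -10 + 846/(209 + q))
1/(M(-2990, E) - 8302742) = 1/(2*(-622 - 5*(-985))/(209 - 985) - 8302742) = 1/(2*(-622 + 4925)/(-776) - 8302742) = 1/(2*(-1/776)*4303 - 8302742) = 1/(-4303/388 - 8302742) = 1/(-3221468199/388) = -388/3221468199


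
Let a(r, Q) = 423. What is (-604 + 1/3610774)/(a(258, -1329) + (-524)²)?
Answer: -2180907495/992959239226 ≈ -0.0021964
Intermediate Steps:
(-604 + 1/3610774)/(a(258, -1329) + (-524)²) = (-604 + 1/3610774)/(423 + (-524)²) = (-604 + 1/3610774)/(423 + 274576) = -2180907495/3610774/274999 = -2180907495/3610774*1/274999 = -2180907495/992959239226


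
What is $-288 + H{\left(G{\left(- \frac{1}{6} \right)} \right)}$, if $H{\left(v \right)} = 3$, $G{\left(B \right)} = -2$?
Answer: $-285$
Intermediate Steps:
$-288 + H{\left(G{\left(- \frac{1}{6} \right)} \right)} = -288 + 3 = -285$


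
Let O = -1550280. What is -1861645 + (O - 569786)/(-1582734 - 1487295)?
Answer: -5715302017639/3070029 ≈ -1.8616e+6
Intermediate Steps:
-1861645 + (O - 569786)/(-1582734 - 1487295) = -1861645 + (-1550280 - 569786)/(-1582734 - 1487295) = -1861645 - 2120066/(-3070029) = -1861645 - 2120066*(-1/3070029) = -1861645 + 2120066/3070029 = -5715302017639/3070029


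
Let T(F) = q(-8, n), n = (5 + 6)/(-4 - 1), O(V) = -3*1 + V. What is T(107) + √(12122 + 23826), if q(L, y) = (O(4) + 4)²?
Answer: 25 + 2*√8987 ≈ 214.60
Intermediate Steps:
O(V) = -3 + V
n = -11/5 (n = 11/(-5) = 11*(-⅕) = -11/5 ≈ -2.2000)
q(L, y) = 25 (q(L, y) = ((-3 + 4) + 4)² = (1 + 4)² = 5² = 25)
T(F) = 25
T(107) + √(12122 + 23826) = 25 + √(12122 + 23826) = 25 + √35948 = 25 + 2*√8987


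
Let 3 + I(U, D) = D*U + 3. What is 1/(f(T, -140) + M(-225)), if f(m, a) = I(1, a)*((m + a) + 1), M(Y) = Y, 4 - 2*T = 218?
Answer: 1/34215 ≈ 2.9227e-5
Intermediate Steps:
T = -107 (T = 2 - ½*218 = 2 - 109 = -107)
I(U, D) = D*U (I(U, D) = -3 + (D*U + 3) = -3 + (3 + D*U) = D*U)
f(m, a) = a*(1 + a + m) (f(m, a) = (a*1)*((m + a) + 1) = a*((a + m) + 1) = a*(1 + a + m))
1/(f(T, -140) + M(-225)) = 1/(-140*(1 - 140 - 107) - 225) = 1/(-140*(-246) - 225) = 1/(34440 - 225) = 1/34215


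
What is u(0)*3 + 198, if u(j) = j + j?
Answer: 198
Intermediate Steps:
u(j) = 2*j
u(0)*3 + 198 = (2*0)*3 + 198 = 0*3 + 198 = 0 + 198 = 198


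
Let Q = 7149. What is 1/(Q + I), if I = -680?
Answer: 1/6469 ≈ 0.00015458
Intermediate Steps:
1/(Q + I) = 1/(7149 - 680) = 1/6469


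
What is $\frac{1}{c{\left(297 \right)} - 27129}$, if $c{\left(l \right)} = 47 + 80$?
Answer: $- \frac{1}{27002} \approx -3.7034 \cdot 10^{-5}$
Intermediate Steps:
$c{\left(l \right)} = 127$
$\frac{1}{c{\left(297 \right)} - 27129} = \frac{1}{127 - 27129} = \frac{1}{-27002} = - \frac{1}{27002}$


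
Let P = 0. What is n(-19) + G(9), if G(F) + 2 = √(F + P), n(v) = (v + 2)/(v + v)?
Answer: 55/38 ≈ 1.4474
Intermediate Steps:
n(v) = (2 + v)/(2*v) (n(v) = (2 + v)/((2*v)) = (2 + v)*(1/(2*v)) = (2 + v)/(2*v))
G(F) = -2 + √F (G(F) = -2 + √(F + 0) = -2 + √F)
n(-19) + G(9) = (½)*(2 - 19)/(-19) + (-2 + √9) = (½)*(-1/19)*(-17) + (-2 + 3) = 17/38 + 1 = 55/38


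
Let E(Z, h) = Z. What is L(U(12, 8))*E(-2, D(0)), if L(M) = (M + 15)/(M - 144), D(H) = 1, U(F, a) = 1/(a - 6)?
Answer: 62/287 ≈ 0.21603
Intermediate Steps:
U(F, a) = 1/(-6 + a)
L(M) = (15 + M)/(-144 + M)
L(U(12, 8))*E(-2, D(0)) = ((15 + 1/(-6 + 8))/(-144 + 1/(-6 + 8)))*(-2) = ((15 + 1/2)/(-144 + 1/2))*(-2) = ((15 + ½)/(-144 + ½))*(-2) = ((31/2)/(-287/2))*(-2) = -2/287*31/2*(-2) = -31/287*(-2) = 62/287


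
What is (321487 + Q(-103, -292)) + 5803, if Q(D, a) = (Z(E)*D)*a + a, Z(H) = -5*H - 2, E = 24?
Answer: -3342274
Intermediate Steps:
Z(H) = -2 - 5*H
Q(D, a) = a - 122*D*a (Q(D, a) = ((-2 - 5*24)*D)*a + a = ((-2 - 120)*D)*a + a = (-122*D)*a + a = -122*D*a + a = a - 122*D*a)
(321487 + Q(-103, -292)) + 5803 = (321487 - 292*(1 - 122*(-103))) + 5803 = (321487 - 292*(1 + 12566)) + 5803 = (321487 - 292*12567) + 5803 = (321487 - 3669564) + 5803 = -3348077 + 5803 = -3342274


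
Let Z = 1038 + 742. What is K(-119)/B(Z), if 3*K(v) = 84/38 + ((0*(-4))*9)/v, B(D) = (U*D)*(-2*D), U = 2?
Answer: -7/120399200 ≈ -5.8140e-8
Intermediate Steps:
Z = 1780
B(D) = -4*D**2 (B(D) = (2*D)*(-2*D) = -4*D**2)
K(v) = 14/19 (K(v) = (84/38 + ((0*(-4))*9)/v)/3 = (84*(1/38) + (0*9)/v)/3 = (42/19 + 0/v)/3 = (42/19 + 0)/3 = (1/3)*(42/19) = 14/19)
K(-119)/B(Z) = 14/(19*((-4*1780**2))) = 14/(19*((-4*3168400))) = (14/19)/(-12673600) = (14/19)*(-1/12673600) = -7/120399200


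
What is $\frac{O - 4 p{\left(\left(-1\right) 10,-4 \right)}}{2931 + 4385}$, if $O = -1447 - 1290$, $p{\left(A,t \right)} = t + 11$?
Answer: $- \frac{2765}{7316} \approx -0.37794$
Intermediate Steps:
$p{\left(A,t \right)} = 11 + t$
$O = -2737$ ($O = -1447 - 1290 = -2737$)
$\frac{O - 4 p{\left(\left(-1\right) 10,-4 \right)}}{2931 + 4385} = \frac{-2737 - 4 \left(11 - 4\right)}{2931 + 4385} = \frac{-2737 - 28}{7316} = \left(-2737 - 28\right) \frac{1}{7316} = \left(-2765\right) \frac{1}{7316} = - \frac{2765}{7316}$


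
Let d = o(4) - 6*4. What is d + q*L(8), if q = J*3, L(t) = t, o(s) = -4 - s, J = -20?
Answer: -512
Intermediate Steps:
d = -32 (d = (-4 - 1*4) - 6*4 = (-4 - 4) - 24 = -8 - 24 = -32)
q = -60 (q = -20*3 = -60)
d + q*L(8) = -32 - 60*8 = -32 - 480 = -512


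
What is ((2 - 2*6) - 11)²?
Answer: 441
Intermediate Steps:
((2 - 2*6) - 11)² = ((2 - 12) - 11)² = (-10 - 11)² = (-21)² = 441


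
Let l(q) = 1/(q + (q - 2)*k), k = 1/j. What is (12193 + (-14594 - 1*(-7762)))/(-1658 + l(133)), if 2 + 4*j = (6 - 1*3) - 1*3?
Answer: -691569/213883 ≈ -3.2334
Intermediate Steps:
j = -1/2 (j = -1/2 + ((6 - 1*3) - 1*3)/4 = -1/2 + ((6 - 3) - 3)/4 = -1/2 + (3 - 3)/4 = -1/2 + (1/4)*0 = -1/2 + 0 = -1/2 ≈ -0.50000)
k = -2 (k = 1/(-1/2) = -2)
l(q) = 1/(4 - q) (l(q) = 1/(q + (q - 2)*(-2)) = 1/(q + (-2 + q)*(-2)) = 1/(q + (4 - 2*q)) = 1/(4 - q))
(12193 + (-14594 - 1*(-7762)))/(-1658 + l(133)) = (12193 + (-14594 - 1*(-7762)))/(-1658 + 1/(4 - 1*133)) = (12193 + (-14594 + 7762))/(-1658 + 1/(4 - 133)) = (12193 - 6832)/(-1658 + 1/(-129)) = 5361/(-1658 - 1/129) = 5361/(-213883/129) = 5361*(-129/213883) = -691569/213883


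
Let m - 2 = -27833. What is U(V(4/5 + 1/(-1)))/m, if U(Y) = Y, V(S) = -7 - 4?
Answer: 11/27831 ≈ 0.00039524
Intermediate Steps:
V(S) = -11
m = -27831 (m = 2 - 27833 = -27831)
U(V(4/5 + 1/(-1)))/m = -11/(-27831) = -11*(-1/27831) = 11/27831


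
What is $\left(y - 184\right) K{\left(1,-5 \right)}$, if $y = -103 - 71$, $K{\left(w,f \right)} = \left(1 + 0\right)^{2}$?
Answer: $-358$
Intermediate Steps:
$K{\left(w,f \right)} = 1$ ($K{\left(w,f \right)} = 1^{2} = 1$)
$y = -174$
$\left(y - 184\right) K{\left(1,-5 \right)} = \left(-174 - 184\right) 1 = \left(-358\right) 1 = -358$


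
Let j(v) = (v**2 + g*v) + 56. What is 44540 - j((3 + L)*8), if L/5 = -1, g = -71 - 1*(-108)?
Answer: 44820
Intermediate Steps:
g = 37 (g = -71 + 108 = 37)
L = -5 (L = 5*(-1) = -5)
j(v) = 56 + v**2 + 37*v (j(v) = (v**2 + 37*v) + 56 = 56 + v**2 + 37*v)
44540 - j((3 + L)*8) = 44540 - (56 + ((3 - 5)*8)**2 + 37*((3 - 5)*8)) = 44540 - (56 + (-2*8)**2 + 37*(-2*8)) = 44540 - (56 + (-16)**2 + 37*(-16)) = 44540 - (56 + 256 - 592) = 44540 - 1*(-280) = 44540 + 280 = 44820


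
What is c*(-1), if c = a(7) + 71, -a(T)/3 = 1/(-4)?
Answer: -287/4 ≈ -71.750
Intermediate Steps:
a(T) = ¾ (a(T) = -3/(-4) = -3*(-¼) = ¾)
c = 287/4 (c = ¾ + 71 = 287/4 ≈ 71.750)
c*(-1) = (287/4)*(-1) = -287/4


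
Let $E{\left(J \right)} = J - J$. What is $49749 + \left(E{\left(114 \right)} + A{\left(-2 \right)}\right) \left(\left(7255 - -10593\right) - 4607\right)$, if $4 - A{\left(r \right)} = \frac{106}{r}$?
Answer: $804486$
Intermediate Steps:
$E{\left(J \right)} = 0$
$A{\left(r \right)} = 4 - \frac{106}{r}$
$49749 + \left(E{\left(114 \right)} + A{\left(-2 \right)}\right) \left(\left(7255 - -10593\right) - 4607\right) = 49749 + \left(0 - \left(-4 + \frac{106}{-2}\right)\right) \left(\left(7255 - -10593\right) - 4607\right) = 49749 + \left(0 + \left(4 - -53\right)\right) \left(\left(7255 + 10593\right) - 4607\right) = 49749 + \left(0 + \left(4 + 53\right)\right) \left(17848 - 4607\right) = 49749 + \left(0 + 57\right) 13241 = 49749 + 57 \cdot 13241 = 49749 + 754737 = 804486$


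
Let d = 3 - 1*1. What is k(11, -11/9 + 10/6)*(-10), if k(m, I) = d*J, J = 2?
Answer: -40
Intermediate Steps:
d = 2 (d = 3 - 1 = 2)
k(m, I) = 4 (k(m, I) = 2*2 = 4)
k(11, -11/9 + 10/6)*(-10) = 4*(-10) = -40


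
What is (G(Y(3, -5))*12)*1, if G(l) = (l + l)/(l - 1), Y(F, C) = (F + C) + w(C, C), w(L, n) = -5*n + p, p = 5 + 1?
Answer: 174/7 ≈ 24.857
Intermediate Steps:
p = 6
w(L, n) = 6 - 5*n (w(L, n) = -5*n + 6 = 6 - 5*n)
Y(F, C) = 6 + F - 4*C (Y(F, C) = (F + C) + (6 - 5*C) = (C + F) + (6 - 5*C) = 6 + F - 4*C)
G(l) = 2*l/(-1 + l) (G(l) = (2*l)/(-1 + l) = 2*l/(-1 + l))
(G(Y(3, -5))*12)*1 = ((2*(6 + 3 - 4*(-5))/(-1 + (6 + 3 - 4*(-5))))*12)*1 = ((2*(6 + 3 + 20)/(-1 + (6 + 3 + 20)))*12)*1 = ((2*29/(-1 + 29))*12)*1 = ((2*29/28)*12)*1 = ((2*29*(1/28))*12)*1 = ((29/14)*12)*1 = (174/7)*1 = 174/7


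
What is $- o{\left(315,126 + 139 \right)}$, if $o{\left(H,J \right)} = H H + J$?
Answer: $-99490$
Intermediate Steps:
$o{\left(H,J \right)} = J + H^{2}$ ($o{\left(H,J \right)} = H^{2} + J = J + H^{2}$)
$- o{\left(315,126 + 139 \right)} = - (\left(126 + 139\right) + 315^{2}) = - (265 + 99225) = \left(-1\right) 99490 = -99490$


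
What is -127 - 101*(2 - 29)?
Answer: 2600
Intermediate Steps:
-127 - 101*(2 - 29) = -127 - 101*(-27) = -127 + 2727 = 2600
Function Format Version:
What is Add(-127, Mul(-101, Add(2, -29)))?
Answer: 2600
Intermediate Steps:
Add(-127, Mul(-101, Add(2, -29))) = Add(-127, Mul(-101, -27)) = Add(-127, 2727) = 2600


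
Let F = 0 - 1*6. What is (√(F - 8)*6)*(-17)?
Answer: -102*I*√14 ≈ -381.65*I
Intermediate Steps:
F = -6 (F = 0 - 6 = -6)
(√(F - 8)*6)*(-17) = (√(-6 - 8)*6)*(-17) = (√(-14)*6)*(-17) = ((I*√14)*6)*(-17) = (6*I*√14)*(-17) = -102*I*√14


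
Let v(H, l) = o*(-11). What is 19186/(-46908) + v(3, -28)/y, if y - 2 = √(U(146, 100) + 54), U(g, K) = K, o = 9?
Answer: 534157/586350 - 33*√154/50 ≈ -7.2794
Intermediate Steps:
y = 2 + √154 (y = 2 + √(100 + 54) = 2 + √154 ≈ 14.410)
v(H, l) = -99 (v(H, l) = 9*(-11) = -99)
19186/(-46908) + v(3, -28)/y = 19186/(-46908) - 99/(2 + √154) = 19186*(-1/46908) - 99/(2 + √154) = -9593/23454 - 99/(2 + √154)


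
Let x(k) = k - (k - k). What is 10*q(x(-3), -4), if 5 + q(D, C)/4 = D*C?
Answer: 280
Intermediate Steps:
x(k) = k (x(k) = k - 1*0 = k + 0 = k)
q(D, C) = -20 + 4*C*D (q(D, C) = -20 + 4*(D*C) = -20 + 4*(C*D) = -20 + 4*C*D)
10*q(x(-3), -4) = 10*(-20 + 4*(-4)*(-3)) = 10*(-20 + 48) = 10*28 = 280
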